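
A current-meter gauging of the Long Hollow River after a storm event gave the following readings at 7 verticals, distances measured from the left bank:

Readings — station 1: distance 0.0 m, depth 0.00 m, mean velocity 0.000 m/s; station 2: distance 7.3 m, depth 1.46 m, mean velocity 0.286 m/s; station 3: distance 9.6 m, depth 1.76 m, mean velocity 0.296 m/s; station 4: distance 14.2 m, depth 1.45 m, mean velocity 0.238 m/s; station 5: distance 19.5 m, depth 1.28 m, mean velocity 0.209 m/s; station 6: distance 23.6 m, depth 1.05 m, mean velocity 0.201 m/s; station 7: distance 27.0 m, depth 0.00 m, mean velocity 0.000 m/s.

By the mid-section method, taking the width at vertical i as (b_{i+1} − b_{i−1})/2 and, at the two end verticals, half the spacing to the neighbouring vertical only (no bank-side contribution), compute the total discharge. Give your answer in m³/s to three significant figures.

7.56 m³/s

w_2 = (9.6 − 0.0)/2 = 4.8 m; q_2 = 0.286 × 1.46 × 4.8 = 2.004 m³/s
w_3 = (14.2 − 7.3)/2 = 3.45 m; q_3 = 0.296 × 1.76 × 3.45 = 1.797 m³/s
w_4 = (19.5 − 9.6)/2 = 4.95 m; q_4 = 0.238 × 1.45 × 4.95 = 1.708 m³/s
w_5 = (23.6 − 14.2)/2 = 4.7 m; q_5 = 0.209 × 1.28 × 4.7 = 1.257 m³/s
w_6 = (27.0 − 19.5)/2 = 3.75 m; q_6 = 0.201 × 1.05 × 3.75 = 0.7914 m³/s
Stations 1, 7 contribute zero (depth or velocity is 0).
Q = Σ qᵢ = 7.559 m³/s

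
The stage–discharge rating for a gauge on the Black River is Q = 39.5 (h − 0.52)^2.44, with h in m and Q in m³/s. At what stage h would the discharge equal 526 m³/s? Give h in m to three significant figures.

3.41 m

h − h₀ = (Q/C)^(1/b) = (526/39.5)^(1/2.44) = 2.889 m
h = 0.52 + 2.889 = 3.409 m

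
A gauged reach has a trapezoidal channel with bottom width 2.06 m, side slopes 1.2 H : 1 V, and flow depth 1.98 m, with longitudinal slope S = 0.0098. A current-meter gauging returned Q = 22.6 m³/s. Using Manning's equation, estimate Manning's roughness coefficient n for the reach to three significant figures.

0.0401

A = (b + z·y)·y = (2.06 + 1.2×1.98)×1.98 = 8.783 m²
P = b + 2y√(1+z²) = 2.06 + 2×1.98×√(1+1.2²) = 8.246 m
R = A/P = 8.783/8.246 = 1.065 m
n = (1/Q)·A·R^(2/3)·S^(1/2) = (1/22.6) × 8.783 × 1.043 × 0.09899 = 0.04013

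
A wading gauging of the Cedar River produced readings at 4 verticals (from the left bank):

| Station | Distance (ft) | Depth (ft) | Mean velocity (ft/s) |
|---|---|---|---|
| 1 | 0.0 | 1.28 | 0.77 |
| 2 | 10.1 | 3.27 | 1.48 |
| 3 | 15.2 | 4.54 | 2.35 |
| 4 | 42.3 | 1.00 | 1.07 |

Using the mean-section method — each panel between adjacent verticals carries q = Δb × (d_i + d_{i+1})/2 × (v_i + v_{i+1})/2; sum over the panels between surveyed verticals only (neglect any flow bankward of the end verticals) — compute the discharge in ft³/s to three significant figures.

192 ft³/s

Panel 1-2: Δb = 10.1 ft, d̄ = (1.28+3.27)/2 = 2.275, v̄ = (0.77+1.48)/2 = 1.125 → q = 10.1×2.275×1.125 = 25.85 ft³/s
Panel 2-3: Δb = 5.1 ft, d̄ = (3.27+4.54)/2 = 3.905, v̄ = (1.48+2.35)/2 = 1.915 → q = 5.1×3.905×1.915 = 38.14 ft³/s
Panel 3-4: Δb = 27.1 ft, d̄ = (4.54+1.00)/2 = 2.77, v̄ = (2.35+1.07)/2 = 1.71 → q = 27.1×2.77×1.71 = 128.4 ft³/s
Q = Σ q = 192.4 ft³/s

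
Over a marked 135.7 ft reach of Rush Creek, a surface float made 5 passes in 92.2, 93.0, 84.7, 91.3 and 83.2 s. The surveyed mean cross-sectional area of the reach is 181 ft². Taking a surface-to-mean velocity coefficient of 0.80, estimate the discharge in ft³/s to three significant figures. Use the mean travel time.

221 ft³/s

t̄ = (92.2 + 93.0 + 84.7 + 91.3 + 83.2) / 5 = 88.88 s
v_surface = L / t̄ = 135.7 / 88.88 = 1.527 ft/s
v_mean = 0.80 × 1.527 = 1.221 ft/s
Q = A × v_mean = 181 × 1.221 = 221.1 ft³/s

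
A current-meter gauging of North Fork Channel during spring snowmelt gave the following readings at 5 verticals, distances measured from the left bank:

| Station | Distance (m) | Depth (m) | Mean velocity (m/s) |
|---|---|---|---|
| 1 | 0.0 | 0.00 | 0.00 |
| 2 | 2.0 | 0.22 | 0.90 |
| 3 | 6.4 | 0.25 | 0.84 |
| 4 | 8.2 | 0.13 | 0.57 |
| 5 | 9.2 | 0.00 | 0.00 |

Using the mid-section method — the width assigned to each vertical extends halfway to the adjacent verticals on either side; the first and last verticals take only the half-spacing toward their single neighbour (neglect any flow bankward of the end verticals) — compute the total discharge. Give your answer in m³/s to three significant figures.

1.39 m³/s

w_2 = (6.4 − 0.0)/2 = 3.2 m; q_2 = 0.90 × 0.22 × 3.2 = 0.6336 m³/s
w_3 = (8.2 − 2.0)/2 = 3.1 m; q_3 = 0.84 × 0.25 × 3.1 = 0.6510 m³/s
w_4 = (9.2 − 6.4)/2 = 1.4 m; q_4 = 0.57 × 0.13 × 1.4 = 0.1037 m³/s
Stations 1, 5 contribute zero (depth or velocity is 0).
Q = Σ qᵢ = 1.388 m³/s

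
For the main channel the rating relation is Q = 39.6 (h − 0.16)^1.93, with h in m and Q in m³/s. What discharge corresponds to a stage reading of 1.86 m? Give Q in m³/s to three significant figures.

110 m³/s

Q = 39.6 × (1.86 − 0.16)^1.93 = 39.6 × 1.7^1.93 = 110.3 m³/s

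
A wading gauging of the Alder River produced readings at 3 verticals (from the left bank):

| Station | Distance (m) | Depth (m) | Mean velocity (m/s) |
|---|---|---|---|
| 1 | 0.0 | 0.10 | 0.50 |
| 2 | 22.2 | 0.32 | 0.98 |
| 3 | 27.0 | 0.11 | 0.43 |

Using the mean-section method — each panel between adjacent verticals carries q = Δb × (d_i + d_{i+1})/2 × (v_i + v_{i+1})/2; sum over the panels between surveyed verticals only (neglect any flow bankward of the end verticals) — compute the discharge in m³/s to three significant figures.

Panel 1-2: Δb = 22.2 m, d̄ = (0.10+0.32)/2 = 0.21, v̄ = (0.50+0.98)/2 = 0.74 → q = 22.2×0.21×0.74 = 3.450 m³/s
Panel 2-3: Δb = 4.8 m, d̄ = (0.32+0.11)/2 = 0.215, v̄ = (0.98+0.43)/2 = 0.705 → q = 4.8×0.215×0.705 = 0.7276 m³/s
Q = Σ q = 4.177 m³/s

4.18 m³/s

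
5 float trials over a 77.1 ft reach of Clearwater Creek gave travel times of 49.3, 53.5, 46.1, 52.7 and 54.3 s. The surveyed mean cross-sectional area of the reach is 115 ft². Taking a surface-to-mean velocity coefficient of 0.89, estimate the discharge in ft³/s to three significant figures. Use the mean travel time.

154 ft³/s

t̄ = (49.3 + 53.5 + 46.1 + 52.7 + 54.3) / 5 = 51.18 s
v_surface = L / t̄ = 77.1 / 51.18 = 1.506 ft/s
v_mean = 0.89 × 1.506 = 1.341 ft/s
Q = A × v_mean = 115 × 1.341 = 154.2 ft³/s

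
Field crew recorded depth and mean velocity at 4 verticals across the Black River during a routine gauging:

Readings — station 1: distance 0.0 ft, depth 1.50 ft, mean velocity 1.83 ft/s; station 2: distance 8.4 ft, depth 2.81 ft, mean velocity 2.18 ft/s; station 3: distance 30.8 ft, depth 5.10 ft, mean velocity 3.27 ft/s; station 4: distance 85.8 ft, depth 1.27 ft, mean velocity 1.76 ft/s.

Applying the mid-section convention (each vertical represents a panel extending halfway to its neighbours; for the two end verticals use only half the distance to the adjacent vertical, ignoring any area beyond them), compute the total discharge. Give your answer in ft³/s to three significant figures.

813 ft³/s

w_1 = (8.4 − 0.0)/2 = 4.2 ft; q_1 = 1.83 × 1.50 × 4.2 = 11.53 ft³/s
w_2 = (30.8 − 0.0)/2 = 15.4 ft; q_2 = 2.18 × 2.81 × 15.4 = 94.34 ft³/s
w_3 = (85.8 − 8.4)/2 = 38.7 ft; q_3 = 3.27 × 5.10 × 38.7 = 645.4 ft³/s
w_4 = (85.8 − 30.8)/2 = 27.5 ft; q_4 = 1.76 × 1.27 × 27.5 = 61.47 ft³/s
Q = Σ qᵢ = 812.7 ft³/s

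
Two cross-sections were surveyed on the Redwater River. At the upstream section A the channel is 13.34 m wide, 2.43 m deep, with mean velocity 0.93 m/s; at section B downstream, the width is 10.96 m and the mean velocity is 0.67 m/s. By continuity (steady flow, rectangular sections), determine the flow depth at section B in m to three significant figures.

Q = A₁V₁ = (13.34×2.43) × 0.93 = 30.15 m³/s
d₂ = Q/(b₂ V₂) = 30.15/(10.96×0.67) = 4.105 m

4.11 m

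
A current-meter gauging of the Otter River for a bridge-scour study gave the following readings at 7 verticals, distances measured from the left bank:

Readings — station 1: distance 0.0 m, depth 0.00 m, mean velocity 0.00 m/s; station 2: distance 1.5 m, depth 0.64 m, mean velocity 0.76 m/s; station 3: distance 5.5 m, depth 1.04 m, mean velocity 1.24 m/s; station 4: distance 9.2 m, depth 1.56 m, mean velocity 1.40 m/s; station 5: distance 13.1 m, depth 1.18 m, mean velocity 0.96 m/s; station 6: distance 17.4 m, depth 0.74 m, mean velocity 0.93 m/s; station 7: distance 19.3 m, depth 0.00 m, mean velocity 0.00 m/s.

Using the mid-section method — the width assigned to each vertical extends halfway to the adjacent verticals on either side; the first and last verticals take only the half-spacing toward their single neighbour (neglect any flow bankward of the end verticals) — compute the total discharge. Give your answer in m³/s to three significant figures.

w_2 = (5.5 − 0.0)/2 = 2.75 m; q_2 = 0.76 × 0.64 × 2.75 = 1.338 m³/s
w_3 = (9.2 − 1.5)/2 = 3.85 m; q_3 = 1.24 × 1.04 × 3.85 = 4.965 m³/s
w_4 = (13.1 − 5.5)/2 = 3.8 m; q_4 = 1.40 × 1.56 × 3.8 = 8.299 m³/s
w_5 = (17.4 − 9.2)/2 = 4.1 m; q_5 = 0.96 × 1.18 × 4.1 = 4.644 m³/s
w_6 = (19.3 − 13.1)/2 = 3.1 m; q_6 = 0.93 × 0.74 × 3.1 = 2.133 m³/s
Stations 1, 7 contribute zero (depth or velocity is 0).
Q = Σ qᵢ = 21.38 m³/s

21.4 m³/s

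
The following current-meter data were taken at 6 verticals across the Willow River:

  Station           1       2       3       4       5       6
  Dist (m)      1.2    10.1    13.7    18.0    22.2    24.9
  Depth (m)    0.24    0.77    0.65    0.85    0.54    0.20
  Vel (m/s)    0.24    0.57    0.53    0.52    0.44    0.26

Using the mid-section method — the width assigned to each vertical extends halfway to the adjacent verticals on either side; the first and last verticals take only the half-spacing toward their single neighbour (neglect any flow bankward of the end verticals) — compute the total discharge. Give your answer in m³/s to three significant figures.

w_1 = (10.1 − 1.2)/2 = 4.45 m; q_1 = 0.24 × 0.24 × 4.45 = 0.2563 m³/s
w_2 = (13.7 − 1.2)/2 = 6.25 m; q_2 = 0.57 × 0.77 × 6.25 = 2.743 m³/s
w_3 = (18.0 − 10.1)/2 = 3.95 m; q_3 = 0.53 × 0.65 × 3.95 = 1.361 m³/s
w_4 = (22.2 − 13.7)/2 = 4.25 m; q_4 = 0.52 × 0.85 × 4.25 = 1.879 m³/s
w_5 = (24.9 − 18.0)/2 = 3.45 m; q_5 = 0.44 × 0.54 × 3.45 = 0.8197 m³/s
w_6 = (24.9 − 22.2)/2 = 1.35 m; q_6 = 0.26 × 0.20 × 1.35 = 0.07020 m³/s
Q = Σ qᵢ = 7.129 m³/s

7.13 m³/s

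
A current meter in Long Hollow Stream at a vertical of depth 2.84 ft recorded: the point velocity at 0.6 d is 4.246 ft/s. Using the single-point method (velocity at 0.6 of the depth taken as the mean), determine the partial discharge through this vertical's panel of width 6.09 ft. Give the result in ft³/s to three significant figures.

v̄ = v₀.₆ = 4.246 ft/s
q = v̄ × d × w = 4.246 × 2.84 × 6.09 = 73.44 ft³/s

73.4 ft³/s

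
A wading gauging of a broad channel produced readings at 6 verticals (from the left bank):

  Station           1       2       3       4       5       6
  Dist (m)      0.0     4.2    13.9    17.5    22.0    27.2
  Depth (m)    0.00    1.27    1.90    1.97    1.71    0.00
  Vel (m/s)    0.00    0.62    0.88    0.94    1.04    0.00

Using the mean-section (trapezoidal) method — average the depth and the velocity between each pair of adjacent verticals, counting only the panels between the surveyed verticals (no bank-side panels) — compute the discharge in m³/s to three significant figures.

29.2 m³/s

Panel 1-2: Δb = 4.2 m, d̄ = (0.00+1.27)/2 = 0.635, v̄ = (0.00+0.62)/2 = 0.31 → q = 4.2×0.635×0.31 = 0.8268 m³/s
Panel 2-3: Δb = 9.7 m, d̄ = (1.27+1.90)/2 = 1.585, v̄ = (0.62+0.88)/2 = 0.75 → q = 9.7×1.585×0.75 = 11.53 m³/s
Panel 3-4: Δb = 3.6 m, d̄ = (1.90+1.97)/2 = 1.935, v̄ = (0.88+0.94)/2 = 0.91 → q = 3.6×1.935×0.91 = 6.339 m³/s
Panel 4-5: Δb = 4.5 m, d̄ = (1.97+1.71)/2 = 1.84, v̄ = (0.94+1.04)/2 = 0.99 → q = 4.5×1.84×0.99 = 8.197 m³/s
Panel 5-6: Δb = 5.2 m, d̄ = (1.71+0.00)/2 = 0.855, v̄ = (1.04+0.00)/2 = 0.52 → q = 5.2×0.855×0.52 = 2.312 m³/s
Q = Σ q = 29.21 m³/s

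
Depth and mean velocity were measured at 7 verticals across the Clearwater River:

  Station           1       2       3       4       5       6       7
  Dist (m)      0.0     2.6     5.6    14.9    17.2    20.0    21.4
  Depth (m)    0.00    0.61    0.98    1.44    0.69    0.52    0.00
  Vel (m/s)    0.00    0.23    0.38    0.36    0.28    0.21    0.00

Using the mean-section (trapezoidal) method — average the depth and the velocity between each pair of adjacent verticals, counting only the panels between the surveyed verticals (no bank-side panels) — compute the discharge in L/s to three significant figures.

Panel 1-2: Δb = 2.6 m, d̄ = (0.00+0.61)/2 = 0.305, v̄ = (0.00+0.23)/2 = 0.115 → q = 2.6×0.305×0.115 = 0.09120 m³/s
Panel 2-3: Δb = 3 m, d̄ = (0.61+0.98)/2 = 0.795, v̄ = (0.23+0.38)/2 = 0.305 → q = 3×0.795×0.305 = 0.7274 m³/s
Panel 3-4: Δb = 9.3 m, d̄ = (0.98+1.44)/2 = 1.21, v̄ = (0.38+0.36)/2 = 0.37 → q = 9.3×1.21×0.37 = 4.164 m³/s
Panel 4-5: Δb = 2.3 m, d̄ = (1.44+0.69)/2 = 1.065, v̄ = (0.36+0.28)/2 = 0.32 → q = 2.3×1.065×0.32 = 0.7838 m³/s
Panel 5-6: Δb = 2.8 m, d̄ = (0.69+0.52)/2 = 0.605, v̄ = (0.28+0.21)/2 = 0.245 → q = 2.8×0.605×0.245 = 0.4150 m³/s
Panel 6-7: Δb = 1.4 m, d̄ = (0.52+0.00)/2 = 0.26, v̄ = (0.21+0.00)/2 = 0.105 → q = 1.4×0.26×0.105 = 0.03822 m³/s
Q = Σ q = 6.219 m³/s
= 6.219 × 1000 = 6219 L/s

6220 L/s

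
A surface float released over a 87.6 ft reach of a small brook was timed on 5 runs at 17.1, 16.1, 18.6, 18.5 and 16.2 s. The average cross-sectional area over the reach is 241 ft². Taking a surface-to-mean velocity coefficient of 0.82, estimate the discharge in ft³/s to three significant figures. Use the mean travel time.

1000 ft³/s

t̄ = (17.1 + 16.1 + 18.6 + 18.5 + 16.2) / 5 = 17.3 s
v_surface = L / t̄ = 87.6 / 17.3 = 5.064 ft/s
v_mean = 0.82 × 5.064 = 4.152 ft/s
Q = A × v_mean = 241 × 4.152 = 1001 ft³/s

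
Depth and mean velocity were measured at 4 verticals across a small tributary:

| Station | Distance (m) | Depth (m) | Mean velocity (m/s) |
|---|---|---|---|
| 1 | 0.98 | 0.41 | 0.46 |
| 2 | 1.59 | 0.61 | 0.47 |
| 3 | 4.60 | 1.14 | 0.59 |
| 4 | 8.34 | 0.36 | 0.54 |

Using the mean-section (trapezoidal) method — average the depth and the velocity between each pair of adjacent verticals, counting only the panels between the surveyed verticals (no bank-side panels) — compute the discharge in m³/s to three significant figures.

3.13 m³/s

Panel 1-2: Δb = 0.61 m, d̄ = (0.41+0.61)/2 = 0.51, v̄ = (0.46+0.47)/2 = 0.465 → q = 0.61×0.51×0.465 = 0.1447 m³/s
Panel 2-3: Δb = 3.01 m, d̄ = (0.61+1.14)/2 = 0.875, v̄ = (0.47+0.59)/2 = 0.53 → q = 3.01×0.875×0.53 = 1.396 m³/s
Panel 3-4: Δb = 3.74 m, d̄ = (1.14+0.36)/2 = 0.75, v̄ = (0.59+0.54)/2 = 0.565 → q = 3.74×0.75×0.565 = 1.585 m³/s
Q = Σ q = 3.125 m³/s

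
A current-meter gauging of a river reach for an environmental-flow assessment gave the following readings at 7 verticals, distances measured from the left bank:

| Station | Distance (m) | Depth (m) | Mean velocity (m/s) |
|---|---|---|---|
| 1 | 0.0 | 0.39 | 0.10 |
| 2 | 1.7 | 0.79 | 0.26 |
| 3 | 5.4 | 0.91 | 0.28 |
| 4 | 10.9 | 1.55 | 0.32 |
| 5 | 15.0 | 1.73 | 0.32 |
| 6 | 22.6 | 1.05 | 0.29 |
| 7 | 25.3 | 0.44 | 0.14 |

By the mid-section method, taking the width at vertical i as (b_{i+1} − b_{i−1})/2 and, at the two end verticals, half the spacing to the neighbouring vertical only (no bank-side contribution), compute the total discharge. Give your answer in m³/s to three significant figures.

9.03 m³/s

w_1 = (1.7 − 0.0)/2 = 0.85 m; q_1 = 0.10 × 0.39 × 0.85 = 0.03315 m³/s
w_2 = (5.4 − 0.0)/2 = 2.7 m; q_2 = 0.26 × 0.79 × 2.7 = 0.5546 m³/s
w_3 = (10.9 − 1.7)/2 = 4.6 m; q_3 = 0.28 × 0.91 × 4.6 = 1.172 m³/s
w_4 = (15.0 − 5.4)/2 = 4.8 m; q_4 = 0.32 × 1.55 × 4.8 = 2.381 m³/s
w_5 = (22.6 − 10.9)/2 = 5.85 m; q_5 = 0.32 × 1.73 × 5.85 = 3.239 m³/s
w_6 = (25.3 − 15.0)/2 = 5.15 m; q_6 = 0.29 × 1.05 × 5.15 = 1.568 m³/s
w_7 = (25.3 − 22.6)/2 = 1.35 m; q_7 = 0.14 × 0.44 × 1.35 = 0.08316 m³/s
Q = Σ qᵢ = 9.031 m³/s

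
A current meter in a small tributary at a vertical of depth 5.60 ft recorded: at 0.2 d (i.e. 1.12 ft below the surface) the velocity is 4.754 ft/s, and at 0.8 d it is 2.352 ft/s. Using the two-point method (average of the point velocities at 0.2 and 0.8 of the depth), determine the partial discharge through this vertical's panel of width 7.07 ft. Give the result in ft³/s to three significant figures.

141 ft³/s

v̄ = (4.754 + 2.352) / 2 = 3.553 ft/s
q = v̄ × d × w = 3.553 × 5.60 × 7.07 = 140.7 ft³/s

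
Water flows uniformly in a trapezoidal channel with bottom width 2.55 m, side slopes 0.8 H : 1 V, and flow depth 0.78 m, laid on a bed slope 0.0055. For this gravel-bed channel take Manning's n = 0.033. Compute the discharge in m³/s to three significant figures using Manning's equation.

A = (b + z·y)·y = (2.55 + 0.8×0.78)×0.78 = 2.476 m²
P = b + 2y√(1+z²) = 2.55 + 2×0.78×√(1+0.8²) = 4.548 m
R = A/P = 2.476/4.548 = 0.5444 m
Q = (1/n)·A·R^(2/3)·S^(1/2) = (1/0.033) × 2.476 × 0.5444^(2/3) × 0.0055^(1/2) = 3.709 m³/s

3.71 m³/s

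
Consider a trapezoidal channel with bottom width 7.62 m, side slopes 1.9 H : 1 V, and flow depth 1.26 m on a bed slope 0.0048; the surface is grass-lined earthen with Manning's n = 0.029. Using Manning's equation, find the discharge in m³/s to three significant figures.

A = (b + z·y)·y = (7.62 + 1.9×1.26)×1.26 = 12.62 m²
P = b + 2y√(1+z²) = 7.62 + 2×1.26×√(1+1.9²) = 13.03 m
R = A/P = 12.62/13.03 = 0.9683 m
Q = (1/n)·A·R^(2/3)·S^(1/2) = (1/0.029) × 12.62 × 0.9683^(2/3) × 0.0048^(1/2) = 29.50 m³/s

29.5 m³/s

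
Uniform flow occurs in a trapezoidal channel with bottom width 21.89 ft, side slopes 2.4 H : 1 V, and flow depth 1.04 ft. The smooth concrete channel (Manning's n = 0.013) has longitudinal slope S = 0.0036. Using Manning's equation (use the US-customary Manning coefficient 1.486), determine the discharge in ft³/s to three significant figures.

A = (b + z·y)·y = (21.89 + 2.4×1.04)×1.04 = 25.36 ft²
P = b + 2y√(1+z²) = 21.89 + 2×1.04×√(1+2.4²) = 27.30 ft
R = A/P = 25.36/27.30 = 0.9291 ft
Q = (1.486/n)·A·R^(2/3)·S^(1/2) = (1.486/0.013) × 25.36 × 0.9291^(2/3) × 0.0036^(1/2) = 165.6 ft³/s

166 ft³/s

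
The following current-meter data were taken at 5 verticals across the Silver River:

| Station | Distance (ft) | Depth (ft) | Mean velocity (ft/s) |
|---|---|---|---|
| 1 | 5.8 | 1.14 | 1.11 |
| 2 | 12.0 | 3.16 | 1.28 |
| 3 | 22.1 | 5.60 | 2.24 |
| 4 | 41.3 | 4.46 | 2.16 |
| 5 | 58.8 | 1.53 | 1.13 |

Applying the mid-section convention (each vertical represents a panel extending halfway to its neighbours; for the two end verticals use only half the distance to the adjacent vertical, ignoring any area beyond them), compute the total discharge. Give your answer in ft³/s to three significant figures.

w_1 = (12.0 − 5.8)/2 = 3.1 ft; q_1 = 1.11 × 1.14 × 3.1 = 3.923 ft³/s
w_2 = (22.1 − 5.8)/2 = 8.15 ft; q_2 = 1.28 × 3.16 × 8.15 = 32.97 ft³/s
w_3 = (41.3 − 12.0)/2 = 14.65 ft; q_3 = 2.24 × 5.60 × 14.65 = 183.8 ft³/s
w_4 = (58.8 − 22.1)/2 = 18.35 ft; q_4 = 2.16 × 4.46 × 18.35 = 176.8 ft³/s
w_5 = (58.8 − 41.3)/2 = 8.75 ft; q_5 = 1.13 × 1.53 × 8.75 = 15.13 ft³/s
Q = Σ qᵢ = 412.6 ft³/s

413 ft³/s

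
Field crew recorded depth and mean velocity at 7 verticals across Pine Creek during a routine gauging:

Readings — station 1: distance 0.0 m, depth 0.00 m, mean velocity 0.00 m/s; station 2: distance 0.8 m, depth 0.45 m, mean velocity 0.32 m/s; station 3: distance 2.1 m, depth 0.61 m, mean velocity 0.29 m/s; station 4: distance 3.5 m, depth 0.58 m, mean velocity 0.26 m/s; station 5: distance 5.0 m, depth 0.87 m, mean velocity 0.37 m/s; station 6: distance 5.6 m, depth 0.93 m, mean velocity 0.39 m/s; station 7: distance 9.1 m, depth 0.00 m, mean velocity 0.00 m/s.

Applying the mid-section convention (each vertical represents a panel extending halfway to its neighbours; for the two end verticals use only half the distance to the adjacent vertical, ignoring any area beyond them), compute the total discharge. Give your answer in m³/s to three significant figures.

w_2 = (2.1 − 0.0)/2 = 1.05 m; q_2 = 0.32 × 0.45 × 1.05 = 0.1512 m³/s
w_3 = (3.5 − 0.8)/2 = 1.35 m; q_3 = 0.29 × 0.61 × 1.35 = 0.2388 m³/s
w_4 = (5.0 − 2.1)/2 = 1.45 m; q_4 = 0.26 × 0.58 × 1.45 = 0.2187 m³/s
w_5 = (5.6 − 3.5)/2 = 1.05 m; q_5 = 0.37 × 0.87 × 1.05 = 0.3380 m³/s
w_6 = (9.1 − 5.0)/2 = 2.05 m; q_6 = 0.39 × 0.93 × 2.05 = 0.7435 m³/s
Stations 1, 7 contribute zero (depth or velocity is 0).
Q = Σ qᵢ = 1.690 m³/s

1.69 m³/s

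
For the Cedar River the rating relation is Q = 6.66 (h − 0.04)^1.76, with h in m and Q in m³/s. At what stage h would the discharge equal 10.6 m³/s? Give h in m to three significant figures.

h − h₀ = (Q/C)^(1/b) = (10.6/6.66)^(1/1.76) = 1.302 m
h = 0.04 + 1.302 = 1.342 m

1.34 m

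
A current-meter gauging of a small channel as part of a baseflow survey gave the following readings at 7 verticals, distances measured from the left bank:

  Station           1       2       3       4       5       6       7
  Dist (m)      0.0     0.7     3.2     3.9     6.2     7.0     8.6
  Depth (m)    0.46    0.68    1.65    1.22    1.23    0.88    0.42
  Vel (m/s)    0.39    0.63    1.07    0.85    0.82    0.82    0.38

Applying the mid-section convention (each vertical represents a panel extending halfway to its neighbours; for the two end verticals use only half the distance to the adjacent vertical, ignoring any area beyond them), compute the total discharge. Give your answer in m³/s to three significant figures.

7.69 m³/s

w_1 = (0.7 − 0.0)/2 = 0.35 m; q_1 = 0.39 × 0.46 × 0.35 = 0.06279 m³/s
w_2 = (3.2 − 0.0)/2 = 1.6 m; q_2 = 0.63 × 0.68 × 1.6 = 0.6854 m³/s
w_3 = (3.9 − 0.7)/2 = 1.6 m; q_3 = 1.07 × 1.65 × 1.6 = 2.825 m³/s
w_4 = (6.2 − 3.2)/2 = 1.5 m; q_4 = 0.85 × 1.22 × 1.5 = 1.556 m³/s
w_5 = (7.0 − 3.9)/2 = 1.55 m; q_5 = 0.82 × 1.23 × 1.55 = 1.563 m³/s
w_6 = (8.6 − 6.2)/2 = 1.2 m; q_6 = 0.82 × 0.88 × 1.2 = 0.8659 m³/s
w_7 = (8.6 − 7.0)/2 = 0.8 m; q_7 = 0.38 × 0.42 × 0.8 = 0.1277 m³/s
Q = Σ qᵢ = 7.685 m³/s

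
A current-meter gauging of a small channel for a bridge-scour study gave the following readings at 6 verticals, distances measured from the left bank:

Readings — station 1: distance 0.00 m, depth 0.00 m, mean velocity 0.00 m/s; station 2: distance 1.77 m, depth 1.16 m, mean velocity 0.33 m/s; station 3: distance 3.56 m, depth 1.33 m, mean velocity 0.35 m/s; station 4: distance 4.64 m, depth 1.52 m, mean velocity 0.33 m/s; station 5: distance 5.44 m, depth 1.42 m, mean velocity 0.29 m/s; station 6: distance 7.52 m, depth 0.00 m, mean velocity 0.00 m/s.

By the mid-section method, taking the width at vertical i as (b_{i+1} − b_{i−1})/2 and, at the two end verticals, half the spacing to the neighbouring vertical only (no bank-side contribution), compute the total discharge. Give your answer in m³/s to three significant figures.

w_2 = (3.56 − 0.00)/2 = 1.78 m; q_2 = 0.33 × 1.16 × 1.78 = 0.6814 m³/s
w_3 = (4.64 − 1.77)/2 = 1.435 m; q_3 = 0.35 × 1.33 × 1.435 = 0.6680 m³/s
w_4 = (5.44 − 3.56)/2 = 0.94 m; q_4 = 0.33 × 1.52 × 0.94 = 0.4715 m³/s
w_5 = (7.52 − 4.64)/2 = 1.44 m; q_5 = 0.29 × 1.42 × 1.44 = 0.5930 m³/s
Stations 1, 6 contribute zero (depth or velocity is 0).
Q = Σ qᵢ = 2.414 m³/s

2.41 m³/s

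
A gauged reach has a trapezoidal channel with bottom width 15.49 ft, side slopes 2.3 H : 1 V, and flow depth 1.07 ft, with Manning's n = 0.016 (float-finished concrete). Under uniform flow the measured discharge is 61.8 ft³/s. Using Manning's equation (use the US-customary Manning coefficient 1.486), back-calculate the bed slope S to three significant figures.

0.00134

A = (b + z·y)·y = (15.49 + 2.3×1.07)×1.07 = 19.21 ft²
P = b + 2y√(1+z²) = 15.49 + 2×1.07×√(1+2.3²) = 20.86 ft
R = A/P = 19.21/20.86 = 0.9209 ft
S = (Q·n / (1.486·A·R^(2/3)))² = (61.8×0.016 / (1.486×19.21×0.9466))² = 0.001340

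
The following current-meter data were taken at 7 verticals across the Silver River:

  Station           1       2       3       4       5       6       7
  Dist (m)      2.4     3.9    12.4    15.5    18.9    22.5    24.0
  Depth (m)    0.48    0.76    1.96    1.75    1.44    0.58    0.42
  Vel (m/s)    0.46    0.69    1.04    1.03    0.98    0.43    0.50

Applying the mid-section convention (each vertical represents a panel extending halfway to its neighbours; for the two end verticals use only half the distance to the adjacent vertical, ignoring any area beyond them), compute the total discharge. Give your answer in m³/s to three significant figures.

w_1 = (3.9 − 2.4)/2 = 0.75 m; q_1 = 0.46 × 0.48 × 0.75 = 0.1656 m³/s
w_2 = (12.4 − 2.4)/2 = 5 m; q_2 = 0.69 × 0.76 × 5 = 2.622 m³/s
w_3 = (15.5 − 3.9)/2 = 5.8 m; q_3 = 1.04 × 1.96 × 5.8 = 11.82 m³/s
w_4 = (18.9 − 12.4)/2 = 3.25 m; q_4 = 1.03 × 1.75 × 3.25 = 5.858 m³/s
w_5 = (22.5 − 15.5)/2 = 3.5 m; q_5 = 0.98 × 1.44 × 3.5 = 4.939 m³/s
w_6 = (24.0 − 18.9)/2 = 2.55 m; q_6 = 0.43 × 0.58 × 2.55 = 0.6360 m³/s
w_7 = (24.0 − 22.5)/2 = 0.75 m; q_7 = 0.50 × 0.42 × 0.75 = 0.1575 m³/s
Q = Σ qᵢ = 26.20 m³/s

26.2 m³/s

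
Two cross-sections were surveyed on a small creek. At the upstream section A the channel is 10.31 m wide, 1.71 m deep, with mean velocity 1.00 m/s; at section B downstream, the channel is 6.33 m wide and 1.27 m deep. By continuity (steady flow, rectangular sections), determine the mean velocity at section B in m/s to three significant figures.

2.19 m/s

Q = A₁V₁ = (10.31×1.71) × 1.00 = 17.63 m³/s
A₂ = 6.33 × 1.27 = 8.039 m²
V₂ = Q/A₂ = 17.63/8.039 = 2.193 m/s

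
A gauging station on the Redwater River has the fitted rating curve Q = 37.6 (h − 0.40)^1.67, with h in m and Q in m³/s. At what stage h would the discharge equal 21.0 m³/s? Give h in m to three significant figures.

h − h₀ = (Q/C)^(1/b) = (21.0/37.6)^(1/1.67) = 0.7055 m
h = 0.40 + 0.7055 = 1.106 m

1.11 m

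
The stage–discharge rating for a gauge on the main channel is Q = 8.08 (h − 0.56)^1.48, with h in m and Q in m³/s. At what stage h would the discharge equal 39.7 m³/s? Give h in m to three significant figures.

h − h₀ = (Q/C)^(1/b) = (39.7/8.08)^(1/1.48) = 2.932 m
h = 0.56 + 2.932 = 3.492 m

3.49 m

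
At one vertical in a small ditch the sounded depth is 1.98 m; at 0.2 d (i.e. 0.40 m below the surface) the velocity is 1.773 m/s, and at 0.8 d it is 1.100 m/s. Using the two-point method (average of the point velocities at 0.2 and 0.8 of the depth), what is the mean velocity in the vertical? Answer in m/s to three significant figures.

1.44 m/s

v̄ = (1.773 + 1.100) / 2 = 1.437 m/s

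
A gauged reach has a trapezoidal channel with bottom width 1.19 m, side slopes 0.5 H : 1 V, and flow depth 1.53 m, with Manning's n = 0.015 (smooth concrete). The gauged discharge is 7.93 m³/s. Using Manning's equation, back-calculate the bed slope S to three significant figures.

A = (b + z·y)·y = (1.19 + 0.5×1.53)×1.53 = 2.991 m²
P = b + 2y√(1+z²) = 1.19 + 2×1.53×√(1+0.5²) = 4.611 m
R = A/P = 2.991/4.611 = 0.6487 m
S = (Q·n / (1·A·R^(2/3)))² = (7.93×0.015 / (1×2.991×0.7493))² = 0.002816

0.00282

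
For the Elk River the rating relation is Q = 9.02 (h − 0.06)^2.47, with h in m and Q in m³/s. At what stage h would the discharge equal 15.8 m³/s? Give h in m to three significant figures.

h − h₀ = (Q/C)^(1/b) = (15.8/9.02)^(1/2.47) = 1.255 m
h = 0.06 + 1.255 = 1.315 m

1.31 m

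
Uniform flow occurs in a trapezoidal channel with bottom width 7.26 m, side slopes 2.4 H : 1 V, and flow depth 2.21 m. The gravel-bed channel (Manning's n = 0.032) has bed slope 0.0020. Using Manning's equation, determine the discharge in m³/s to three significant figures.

A = (b + z·y)·y = (7.26 + 2.4×2.21)×2.21 = 27.77 m²
P = b + 2y√(1+z²) = 7.26 + 2×2.21×√(1+2.4²) = 18.75 m
R = A/P = 27.77/18.75 = 1.481 m
Q = (1/n)·A·R^(2/3)·S^(1/2) = (1/0.032) × 27.77 × 1.481^(2/3) × 0.0020^(1/2) = 50.41 m³/s

50.4 m³/s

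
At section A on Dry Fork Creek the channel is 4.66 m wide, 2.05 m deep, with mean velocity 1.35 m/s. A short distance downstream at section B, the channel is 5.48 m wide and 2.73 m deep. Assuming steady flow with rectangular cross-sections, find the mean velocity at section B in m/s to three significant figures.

0.862 m/s

Q = A₁V₁ = (4.66×2.05) × 1.35 = 12.90 m³/s
A₂ = 5.48 × 2.73 = 14.96 m²
V₂ = Q/A₂ = 12.90/14.96 = 0.8620 m/s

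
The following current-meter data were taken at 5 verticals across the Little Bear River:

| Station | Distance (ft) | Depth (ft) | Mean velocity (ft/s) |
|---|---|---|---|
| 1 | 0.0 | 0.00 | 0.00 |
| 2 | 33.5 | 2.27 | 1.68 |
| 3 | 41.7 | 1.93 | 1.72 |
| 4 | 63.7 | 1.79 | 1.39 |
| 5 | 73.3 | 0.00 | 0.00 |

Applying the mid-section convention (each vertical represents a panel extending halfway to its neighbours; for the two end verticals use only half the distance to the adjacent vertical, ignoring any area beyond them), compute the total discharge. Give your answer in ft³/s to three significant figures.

169 ft³/s

w_2 = (41.7 − 0.0)/2 = 20.85 ft; q_2 = 1.68 × 2.27 × 20.85 = 79.51 ft³/s
w_3 = (63.7 − 33.5)/2 = 15.1 ft; q_3 = 1.72 × 1.93 × 15.1 = 50.13 ft³/s
w_4 = (73.3 − 41.7)/2 = 15.8 ft; q_4 = 1.39 × 1.79 × 15.8 = 39.31 ft³/s
Stations 1, 5 contribute zero (depth or velocity is 0).
Q = Σ qᵢ = 169.0 ft³/s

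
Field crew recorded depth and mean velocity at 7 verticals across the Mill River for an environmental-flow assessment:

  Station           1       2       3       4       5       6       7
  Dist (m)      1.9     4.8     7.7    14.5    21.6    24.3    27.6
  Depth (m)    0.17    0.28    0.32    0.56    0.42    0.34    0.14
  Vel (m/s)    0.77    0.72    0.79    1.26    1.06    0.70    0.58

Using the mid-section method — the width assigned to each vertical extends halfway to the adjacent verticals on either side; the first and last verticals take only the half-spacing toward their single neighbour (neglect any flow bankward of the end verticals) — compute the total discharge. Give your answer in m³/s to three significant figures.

w_1 = (4.8 − 1.9)/2 = 1.45 m; q_1 = 0.77 × 0.17 × 1.45 = 0.1898 m³/s
w_2 = (7.7 − 1.9)/2 = 2.9 m; q_2 = 0.72 × 0.28 × 2.9 = 0.5846 m³/s
w_3 = (14.5 − 4.8)/2 = 4.85 m; q_3 = 0.79 × 0.32 × 4.85 = 1.226 m³/s
w_4 = (21.6 − 7.7)/2 = 6.95 m; q_4 = 1.26 × 0.56 × 6.95 = 4.904 m³/s
w_5 = (24.3 − 14.5)/2 = 4.9 m; q_5 = 1.06 × 0.42 × 4.9 = 2.181 m³/s
w_6 = (27.6 − 21.6)/2 = 3 m; q_6 = 0.70 × 0.34 × 3 = 0.7140 m³/s
w_7 = (27.6 − 24.3)/2 = 1.65 m; q_7 = 0.58 × 0.14 × 1.65 = 0.1340 m³/s
Q = Σ qᵢ = 9.934 m³/s

9.93 m³/s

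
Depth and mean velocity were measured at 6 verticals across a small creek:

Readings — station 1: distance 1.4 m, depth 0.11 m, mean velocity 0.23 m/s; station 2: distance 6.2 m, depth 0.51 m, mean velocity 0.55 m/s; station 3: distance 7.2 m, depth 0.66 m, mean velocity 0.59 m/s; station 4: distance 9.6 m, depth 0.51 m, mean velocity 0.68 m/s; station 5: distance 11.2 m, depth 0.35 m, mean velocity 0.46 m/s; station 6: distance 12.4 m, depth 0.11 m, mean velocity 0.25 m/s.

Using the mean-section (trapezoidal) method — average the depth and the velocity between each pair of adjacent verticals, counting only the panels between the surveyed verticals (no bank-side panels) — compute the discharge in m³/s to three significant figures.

Panel 1-2: Δb = 4.8 m, d̄ = (0.11+0.51)/2 = 0.31, v̄ = (0.23+0.55)/2 = 0.39 → q = 4.8×0.31×0.39 = 0.5803 m³/s
Panel 2-3: Δb = 1 m, d̄ = (0.51+0.66)/2 = 0.585, v̄ = (0.55+0.59)/2 = 0.57 → q = 1×0.585×0.57 = 0.3335 m³/s
Panel 3-4: Δb = 2.4 m, d̄ = (0.66+0.51)/2 = 0.585, v̄ = (0.59+0.68)/2 = 0.635 → q = 2.4×0.585×0.635 = 0.8915 m³/s
Panel 4-5: Δb = 1.6 m, d̄ = (0.51+0.35)/2 = 0.43, v̄ = (0.68+0.46)/2 = 0.57 → q = 1.6×0.43×0.57 = 0.3922 m³/s
Panel 5-6: Δb = 1.2 m, d̄ = (0.35+0.11)/2 = 0.23, v̄ = (0.46+0.25)/2 = 0.355 → q = 1.2×0.23×0.355 = 0.09798 m³/s
Q = Σ q = 2.295 m³/s

2.30 m³/s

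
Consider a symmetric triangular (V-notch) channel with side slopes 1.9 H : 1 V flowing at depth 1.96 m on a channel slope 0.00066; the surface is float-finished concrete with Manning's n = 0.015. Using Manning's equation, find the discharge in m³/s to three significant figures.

11.4 m³/s

A = z·y² = 1.9×1.96² = 7.299 m²
P = 2y√(1+z²) = 2×1.96×√(1+1.9²) = 8.417 m
R = A/P = 7.299/8.417 = 0.8672 m
Q = (1/n)·A·R^(2/3)·S^(1/2) = (1/0.015) × 7.299 × 0.8672^(2/3) × 0.00066^(1/2) = 11.37 m³/s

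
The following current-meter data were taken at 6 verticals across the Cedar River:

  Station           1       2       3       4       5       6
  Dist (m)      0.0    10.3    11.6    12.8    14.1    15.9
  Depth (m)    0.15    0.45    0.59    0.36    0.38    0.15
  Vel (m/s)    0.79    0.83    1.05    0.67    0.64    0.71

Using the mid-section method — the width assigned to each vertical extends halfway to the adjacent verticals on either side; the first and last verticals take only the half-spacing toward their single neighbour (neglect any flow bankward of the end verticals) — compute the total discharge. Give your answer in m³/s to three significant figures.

w_1 = (10.3 − 0.0)/2 = 5.15 m; q_1 = 0.79 × 0.15 × 5.15 = 0.6103 m³/s
w_2 = (11.6 − 0.0)/2 = 5.8 m; q_2 = 0.83 × 0.45 × 5.8 = 2.166 m³/s
w_3 = (12.8 − 10.3)/2 = 1.25 m; q_3 = 1.05 × 0.59 × 1.25 = 0.7744 m³/s
w_4 = (14.1 − 11.6)/2 = 1.25 m; q_4 = 0.67 × 0.36 × 1.25 = 0.3015 m³/s
w_5 = (15.9 − 12.8)/2 = 1.55 m; q_5 = 0.64 × 0.38 × 1.55 = 0.3770 m³/s
w_6 = (15.9 − 14.1)/2 = 0.9 m; q_6 = 0.71 × 0.15 × 0.9 = 0.09585 m³/s
Q = Σ qᵢ = 4.325 m³/s

4.33 m³/s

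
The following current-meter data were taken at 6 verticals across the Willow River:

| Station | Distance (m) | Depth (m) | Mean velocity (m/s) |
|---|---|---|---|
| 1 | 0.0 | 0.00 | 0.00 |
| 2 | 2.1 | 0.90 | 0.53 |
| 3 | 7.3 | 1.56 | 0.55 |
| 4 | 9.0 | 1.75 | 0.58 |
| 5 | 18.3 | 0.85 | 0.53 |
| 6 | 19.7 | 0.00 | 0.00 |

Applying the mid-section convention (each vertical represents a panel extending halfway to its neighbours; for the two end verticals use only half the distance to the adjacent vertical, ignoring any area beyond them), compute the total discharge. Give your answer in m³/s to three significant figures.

12.7 m³/s

w_2 = (7.3 − 0.0)/2 = 3.65 m; q_2 = 0.53 × 0.90 × 3.65 = 1.741 m³/s
w_3 = (9.0 − 2.1)/2 = 3.45 m; q_3 = 0.55 × 1.56 × 3.45 = 2.960 m³/s
w_4 = (18.3 − 7.3)/2 = 5.5 m; q_4 = 0.58 × 1.75 × 5.5 = 5.583 m³/s
w_5 = (19.7 − 9.0)/2 = 5.35 m; q_5 = 0.53 × 0.85 × 5.35 = 2.410 m³/s
Stations 1, 6 contribute zero (depth or velocity is 0).
Q = Σ qᵢ = 12.69 m³/s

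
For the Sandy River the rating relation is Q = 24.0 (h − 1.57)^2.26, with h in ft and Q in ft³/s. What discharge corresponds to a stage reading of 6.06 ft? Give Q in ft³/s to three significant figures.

715 ft³/s

Q = 24.0 × (6.06 − 1.57)^2.26 = 24.0 × 4.49^2.26 = 715.0 ft³/s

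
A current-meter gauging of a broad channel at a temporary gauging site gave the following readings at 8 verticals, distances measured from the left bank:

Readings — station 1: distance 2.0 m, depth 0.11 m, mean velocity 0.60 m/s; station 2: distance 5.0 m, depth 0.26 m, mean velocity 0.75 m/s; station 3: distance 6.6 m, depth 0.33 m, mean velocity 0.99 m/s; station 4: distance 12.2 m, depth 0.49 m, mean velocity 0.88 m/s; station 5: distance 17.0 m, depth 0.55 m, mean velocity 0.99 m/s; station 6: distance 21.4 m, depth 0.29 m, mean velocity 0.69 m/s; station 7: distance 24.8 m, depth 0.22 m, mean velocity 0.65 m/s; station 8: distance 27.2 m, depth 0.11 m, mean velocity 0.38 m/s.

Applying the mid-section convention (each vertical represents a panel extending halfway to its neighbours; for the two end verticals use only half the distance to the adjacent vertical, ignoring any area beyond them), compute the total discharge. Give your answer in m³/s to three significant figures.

w_1 = (5.0 − 2.0)/2 = 1.5 m; q_1 = 0.60 × 0.11 × 1.5 = 0.09900 m³/s
w_2 = (6.6 − 2.0)/2 = 2.3 m; q_2 = 0.75 × 0.26 × 2.3 = 0.4485 m³/s
w_3 = (12.2 − 5.0)/2 = 3.6 m; q_3 = 0.99 × 0.33 × 3.6 = 1.176 m³/s
w_4 = (17.0 − 6.6)/2 = 5.2 m; q_4 = 0.88 × 0.49 × 5.2 = 2.242 m³/s
w_5 = (21.4 − 12.2)/2 = 4.6 m; q_5 = 0.99 × 0.55 × 4.6 = 2.505 m³/s
w_6 = (24.8 − 17.0)/2 = 3.9 m; q_6 = 0.69 × 0.29 × 3.9 = 0.7804 m³/s
w_7 = (27.2 − 21.4)/2 = 2.9 m; q_7 = 0.65 × 0.22 × 2.9 = 0.4147 m³/s
w_8 = (27.2 − 24.8)/2 = 1.2 m; q_8 = 0.38 × 0.11 × 1.2 = 0.05016 m³/s
Q = Σ qᵢ = 7.716 m³/s

7.72 m³/s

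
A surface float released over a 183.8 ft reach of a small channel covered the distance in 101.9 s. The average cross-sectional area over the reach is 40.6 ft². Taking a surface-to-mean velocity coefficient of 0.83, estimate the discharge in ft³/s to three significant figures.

v_surface = L / t̄ = 183.8 / 101.9 = 1.804 ft/s
v_mean = 0.83 × 1.804 = 1.497 ft/s
Q = A × v_mean = 40.6 × 1.497 = 60.78 ft³/s

60.8 ft³/s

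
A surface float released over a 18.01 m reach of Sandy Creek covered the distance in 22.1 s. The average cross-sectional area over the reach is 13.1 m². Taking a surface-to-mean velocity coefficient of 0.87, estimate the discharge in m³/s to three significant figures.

v_surface = L / t̄ = 18.01 / 22.1 = 0.8149 m/s
v_mean = 0.87 × 0.8149 = 0.7090 m/s
Q = A × v_mean = 13.1 × 0.7090 = 9.288 m³/s

9.29 m³/s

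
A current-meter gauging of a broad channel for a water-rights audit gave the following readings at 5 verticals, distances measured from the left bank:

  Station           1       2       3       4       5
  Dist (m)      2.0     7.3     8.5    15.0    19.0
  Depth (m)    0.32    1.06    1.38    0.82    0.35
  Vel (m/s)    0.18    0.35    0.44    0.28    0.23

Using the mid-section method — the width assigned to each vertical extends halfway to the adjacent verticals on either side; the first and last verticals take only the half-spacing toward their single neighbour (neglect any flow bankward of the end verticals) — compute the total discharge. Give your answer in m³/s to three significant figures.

5.06 m³/s

w_1 = (7.3 − 2.0)/2 = 2.65 m; q_1 = 0.18 × 0.32 × 2.65 = 0.1526 m³/s
w_2 = (8.5 − 2.0)/2 = 3.25 m; q_2 = 0.35 × 1.06 × 3.25 = 1.206 m³/s
w_3 = (15.0 − 7.3)/2 = 3.85 m; q_3 = 0.44 × 1.38 × 3.85 = 2.338 m³/s
w_4 = (19.0 − 8.5)/2 = 5.25 m; q_4 = 0.28 × 0.82 × 5.25 = 1.205 m³/s
w_5 = (19.0 − 15.0)/2 = 2 m; q_5 = 0.23 × 0.35 × 2 = 0.1610 m³/s
Q = Σ qᵢ = 5.063 m³/s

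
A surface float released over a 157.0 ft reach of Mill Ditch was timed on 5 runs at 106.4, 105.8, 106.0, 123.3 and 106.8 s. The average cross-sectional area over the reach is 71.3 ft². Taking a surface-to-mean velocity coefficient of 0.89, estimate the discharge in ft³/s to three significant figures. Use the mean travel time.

t̄ = (106.4 + 105.8 + 106.0 + 123.3 + 106.8) / 5 = 109.66 s
v_surface = L / t̄ = 157.0 / 109.66 = 1.432 ft/s
v_mean = 0.89 × 1.432 = 1.274 ft/s
Q = A × v_mean = 71.3 × 1.274 = 90.85 ft³/s

90.9 ft³/s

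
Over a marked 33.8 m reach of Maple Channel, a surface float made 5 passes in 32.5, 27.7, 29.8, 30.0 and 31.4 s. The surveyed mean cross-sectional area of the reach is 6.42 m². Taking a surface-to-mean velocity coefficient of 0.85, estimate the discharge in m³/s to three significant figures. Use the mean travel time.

t̄ = (32.5 + 27.7 + 29.8 + 30.0 + 31.4) / 5 = 30.28 s
v_surface = L / t̄ = 33.8 / 30.28 = 1.116 m/s
v_mean = 0.85 × 1.116 = 0.9488 m/s
Q = A × v_mean = 6.42 × 0.9488 = 6.091 m³/s

6.09 m³/s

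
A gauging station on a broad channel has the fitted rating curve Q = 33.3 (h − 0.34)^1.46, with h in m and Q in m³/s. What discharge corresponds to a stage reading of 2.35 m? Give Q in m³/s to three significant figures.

92.3 m³/s

Q = 33.3 × (2.35 − 0.34)^1.46 = 33.3 × 2.01^1.46 = 92.28 m³/s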